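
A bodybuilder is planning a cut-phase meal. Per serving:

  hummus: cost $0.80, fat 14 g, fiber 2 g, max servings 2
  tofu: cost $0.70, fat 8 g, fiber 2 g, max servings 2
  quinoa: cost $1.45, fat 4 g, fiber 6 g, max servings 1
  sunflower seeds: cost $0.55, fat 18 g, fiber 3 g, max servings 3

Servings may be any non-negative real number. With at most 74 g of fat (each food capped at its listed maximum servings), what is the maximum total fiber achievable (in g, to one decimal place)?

Fiber per g fat: quinoa 1.5, tofu 0.25, sunflower seeds 0.1667, hummus 0.1429.
Take 1 serving of quinoa: uses 4 g fat, +6.0 g fiber (running total 6.0 g).
Take 2 servings of tofu: uses 16 g fat, +4.0 g fiber (running total 10.0 g).
Take 3 servings of sunflower seeds: uses 54 g fat, +9.0 g fiber (running total 19.0 g).
Filling greedily by fiber-per-g fat is optimal for one linear limit, giving 19.0 g.

19.0 g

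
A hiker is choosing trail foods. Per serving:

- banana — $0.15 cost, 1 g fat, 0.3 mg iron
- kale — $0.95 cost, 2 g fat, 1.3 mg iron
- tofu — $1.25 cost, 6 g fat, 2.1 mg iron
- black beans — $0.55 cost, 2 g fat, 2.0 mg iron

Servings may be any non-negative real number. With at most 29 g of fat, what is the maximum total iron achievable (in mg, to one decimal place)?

29.0 mg

Iron per g fat: black beans 1, kale 0.65, tofu 0.35, banana 0.3.
With no serving limits, spend the whole fat allowance on black beans: 29 g / 2 g × 2.0 mg = 29.0 mg.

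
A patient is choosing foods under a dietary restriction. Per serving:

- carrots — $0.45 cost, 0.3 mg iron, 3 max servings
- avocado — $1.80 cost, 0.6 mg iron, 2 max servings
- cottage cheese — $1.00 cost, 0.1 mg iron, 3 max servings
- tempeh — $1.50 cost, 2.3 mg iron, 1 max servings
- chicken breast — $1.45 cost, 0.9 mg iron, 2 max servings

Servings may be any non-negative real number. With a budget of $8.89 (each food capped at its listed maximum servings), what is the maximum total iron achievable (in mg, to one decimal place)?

Iron per dollar: tempeh 1.533, carrots 0.6667, chicken breast 0.6207, avocado 0.3333, cottage cheese 0.1.
Take 1 serving of tempeh: spends $1.50, +2.3 mg iron (running total 2.3 mg).
Take 3 servings of carrots: spends $1.35, +0.9 mg iron (running total 3.2 mg).
Take 2 servings of chicken breast: spends $2.90, +1.8 mg iron (running total 5.0 mg).
Take 1.744 servings of avocado: spends $3.14, +1.0 mg iron (running total 6.0 mg).
Filling greedily by iron-per-dollar is optimal for one linear limit, giving 6.0 mg.

6.0 mg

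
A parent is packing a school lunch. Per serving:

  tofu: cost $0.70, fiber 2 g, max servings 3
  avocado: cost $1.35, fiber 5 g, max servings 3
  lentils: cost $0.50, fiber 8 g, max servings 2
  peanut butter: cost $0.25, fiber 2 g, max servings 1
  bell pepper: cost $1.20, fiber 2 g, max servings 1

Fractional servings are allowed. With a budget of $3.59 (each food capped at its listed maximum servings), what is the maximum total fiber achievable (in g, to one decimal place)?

Fiber per dollar: lentils 16, peanut butter 8, avocado 3.704, tofu 2.857, bell pepper 1.667.
Take 2 servings of lentils: spends $1.00, +16.0 g fiber (running total 16.0 g).
Take 1 serving of peanut butter: spends $0.25, +2.0 g fiber (running total 18.0 g).
Take 1.733 servings of avocado: spends $2.34, +8.7 g fiber (running total 26.7 g).
Filling greedily by fiber-per-dollar is optimal for one linear limit, giving 26.7 g.

26.7 g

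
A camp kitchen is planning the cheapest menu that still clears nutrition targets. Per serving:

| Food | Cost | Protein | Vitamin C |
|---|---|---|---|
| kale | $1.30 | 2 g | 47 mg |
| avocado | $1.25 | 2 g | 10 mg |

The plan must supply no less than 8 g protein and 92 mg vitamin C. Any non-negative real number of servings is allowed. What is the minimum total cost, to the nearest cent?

$5.07

At the optimum either one food covers both requirements or two foods hit both targets exactly; no other combination can be cheaper.
kale only: max(8/2, 92/47) = 4 servings → $5.20.
avocado only: max(8/2, 92/10) = 9.2 servings → $11.50.
kale + avocado with both tight: 1.405 servings and 2.595 servings → $5.07.
Cheapest feasible corner: $5.07.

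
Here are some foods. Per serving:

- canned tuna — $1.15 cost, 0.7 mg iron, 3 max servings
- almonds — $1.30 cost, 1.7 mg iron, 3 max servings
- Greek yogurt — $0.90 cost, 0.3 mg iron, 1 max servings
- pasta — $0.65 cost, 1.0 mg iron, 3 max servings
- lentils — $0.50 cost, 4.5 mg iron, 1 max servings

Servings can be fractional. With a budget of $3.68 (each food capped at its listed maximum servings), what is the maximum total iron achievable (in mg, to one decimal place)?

9.1 mg

Iron per dollar: lentils 9, pasta 1.538, almonds 1.308, canned tuna 0.6087, Greek yogurt 0.3333.
Take 1 serving of lentils: spends $0.50, +4.5 mg iron (running total 4.5 mg).
Take 3 servings of pasta: spends $1.95, +3.0 mg iron (running total 7.5 mg).
Take 0.9462 servings of almonds: spends $1.23, +1.6 mg iron (running total 9.1 mg).
Filling greedily by iron-per-dollar is optimal for one linear limit, giving 9.1 mg.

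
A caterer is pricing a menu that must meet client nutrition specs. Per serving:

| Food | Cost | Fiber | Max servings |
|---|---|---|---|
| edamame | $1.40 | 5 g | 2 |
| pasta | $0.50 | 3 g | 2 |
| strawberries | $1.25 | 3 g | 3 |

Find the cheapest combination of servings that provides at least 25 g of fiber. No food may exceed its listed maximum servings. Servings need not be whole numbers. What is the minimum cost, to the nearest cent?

$7.55

Cost per g of fiber: pasta $0.1667, edamame $0.2800, strawberries $0.4167.
Take 2 servings of pasta: +6.0 g fiber for $1.00 (total $1.00, still need 19.0 g).
Take 2 servings of edamame: +10.0 g fiber for $2.80 (total $3.80, still need 9.0 g).
Take 3 servings of strawberries: +9.0 g fiber for $3.75 (total $7.55, still need 0.0 g).
Greedy by cheapest-per-g is optimal for a single linear constraint, so the minimum cost is $7.55.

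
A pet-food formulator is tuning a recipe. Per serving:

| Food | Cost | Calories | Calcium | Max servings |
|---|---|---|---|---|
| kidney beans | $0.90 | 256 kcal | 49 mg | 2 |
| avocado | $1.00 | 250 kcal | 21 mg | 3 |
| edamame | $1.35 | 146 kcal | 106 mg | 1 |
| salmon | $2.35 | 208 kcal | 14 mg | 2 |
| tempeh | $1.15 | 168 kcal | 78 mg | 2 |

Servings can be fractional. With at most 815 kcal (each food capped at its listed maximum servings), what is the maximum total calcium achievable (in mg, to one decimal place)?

325.7 mg

Calcium per kcal: edamame 0.726, tempeh 0.4643, kidney beans 0.1914, avocado 0.084, salmon 0.06731.
Take 1 serving of edamame: uses 146 kcal, +106.0 mg calcium (running total 106.0 mg).
Take 2 servings of tempeh: uses 336 kcal, +156.0 mg calcium (running total 262.0 mg).
Take 1.301 servings of kidney beans: uses 333 kcal, +63.7 mg calcium (running total 325.7 mg).
Greedy by best ratio exhausts the calories allowance optimally: 325.7 mg.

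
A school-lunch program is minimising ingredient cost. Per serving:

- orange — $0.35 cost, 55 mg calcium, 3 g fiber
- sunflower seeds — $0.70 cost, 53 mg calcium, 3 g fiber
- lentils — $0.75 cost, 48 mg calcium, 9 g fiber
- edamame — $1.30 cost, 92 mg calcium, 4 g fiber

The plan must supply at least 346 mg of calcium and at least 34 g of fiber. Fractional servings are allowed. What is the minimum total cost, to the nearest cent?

Compare the cost at each extreme point of the feasible region.
orange only: max(346/55, 34/3) = 11.33 servings → $3.97.
sunflower seeds only: max(346/53, 34/3) = 11.33 servings → $7.93.
lentils only: max(346/48, 34/9) = 7.208 servings → $5.41.
edamame only: max(346/92, 34/4) = 8.5 servings → $11.05.
orange + sunflower seeds with both targets exact would need a negative amount; discard.
orange + lentils with both tight: 4.222 servings and 2.37 servings → $3.26.
orange + edamame with both targets exact would need a negative amount; discard.
sunflower seeds + lentils with both tight: 4.45 servings and 2.294 servings → $4.84.
sunflower seeds + edamame with both targets exact would need a negative amount; discard.
lentils + edamame with both tight: 2.742 servings and 2.33 servings → $5.09.
So the least-cost plan costs $3.26.

$3.26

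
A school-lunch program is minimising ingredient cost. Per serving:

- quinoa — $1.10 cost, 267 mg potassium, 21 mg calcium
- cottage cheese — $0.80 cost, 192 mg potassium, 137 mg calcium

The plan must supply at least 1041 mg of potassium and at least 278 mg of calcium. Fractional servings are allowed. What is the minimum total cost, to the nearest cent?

$4.30

The cheapest plan sits at a corner of the feasible region — with two constraints it uses at most two foods.
quinoa only: max(1041/267, 278/21) = 13.24 servings → $14.56.
cottage cheese only: max(1041/192, 278/137) = 5.422 servings → $4.34.
quinoa + cottage cheese with both tight: 2.742 servings and 1.609 servings → $4.30.
The minimum over all feasible corners is $4.30.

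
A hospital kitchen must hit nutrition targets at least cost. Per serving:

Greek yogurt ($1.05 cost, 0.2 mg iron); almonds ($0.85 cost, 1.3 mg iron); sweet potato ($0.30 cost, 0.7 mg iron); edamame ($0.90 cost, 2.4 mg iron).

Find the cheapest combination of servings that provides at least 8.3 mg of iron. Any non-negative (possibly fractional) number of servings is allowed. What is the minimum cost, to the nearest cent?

$3.11

Cost per mg of iron: edamame $0.3750, sweet potato $0.4286, almonds $0.6538, Greek yogurt $5.2500.
With no serving limits, use only edamame: 8.3 mg / 2.4 mg = 3.458 servings × $0.90 = $3.11.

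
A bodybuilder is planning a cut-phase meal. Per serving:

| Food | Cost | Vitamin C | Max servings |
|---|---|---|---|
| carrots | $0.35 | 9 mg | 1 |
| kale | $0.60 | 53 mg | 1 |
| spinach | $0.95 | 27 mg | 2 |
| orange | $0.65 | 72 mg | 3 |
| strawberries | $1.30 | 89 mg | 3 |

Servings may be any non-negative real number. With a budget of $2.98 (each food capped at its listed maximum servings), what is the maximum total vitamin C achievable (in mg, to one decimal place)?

298.4 mg

Vitamin C per dollar: orange 110.8, kale 88.33, strawberries 68.46, spinach 28.42, carrots 25.71.
Take 3 servings of orange: spends $1.95, +216.0 mg vitamin C (running total 216.0 mg).
Take 1 serving of kale: spends $0.60, +53.0 mg vitamin C (running total 269.0 mg).
Take 0.3308 servings of strawberries: spends $0.43, +29.4 mg vitamin C (running total 298.4 mg).
Filling greedily by vitamin C-per-dollar is optimal for one linear limit, giving 298.4 mg.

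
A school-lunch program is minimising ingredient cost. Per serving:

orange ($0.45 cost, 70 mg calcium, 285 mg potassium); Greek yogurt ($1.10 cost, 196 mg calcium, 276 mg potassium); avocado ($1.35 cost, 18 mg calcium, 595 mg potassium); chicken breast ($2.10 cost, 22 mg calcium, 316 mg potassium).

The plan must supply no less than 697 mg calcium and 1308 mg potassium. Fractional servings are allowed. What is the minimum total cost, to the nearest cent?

$4.01

A basic optimal solution has at most two foods positive. Try each food alone and each pair with both targets met exactly.
orange only: max(697/70, 1308/285) = 9.957 servings → $4.48.
Greek yogurt only: max(697/196, 1308/276) = 4.739 servings → $5.21.
avocado only: max(697/18, 1308/595) = 38.72 servings → $52.27.
chicken breast only: max(697/22, 1308/316) = 31.68 servings → $66.53.
orange + Greek yogurt with both tight: 1.751 servings and 2.931 servings → $4.01.
orange + avocado with both targets exact would need a negative amount; discard.
orange + chicken breast: the both-tight solution has a negative serving — not a feasible corner.
Greek yogurt + avocado with both tight: 3.503 servings and 0.5732 servings → $4.63.
Greek yogurt + chicken breast with both tight: 3.428 servings and 1.146 servings → $6.18.
avocado + chicken breast: the both-tight solution has a negative serving — not a feasible corner.
Cheapest feasible corner: $4.01.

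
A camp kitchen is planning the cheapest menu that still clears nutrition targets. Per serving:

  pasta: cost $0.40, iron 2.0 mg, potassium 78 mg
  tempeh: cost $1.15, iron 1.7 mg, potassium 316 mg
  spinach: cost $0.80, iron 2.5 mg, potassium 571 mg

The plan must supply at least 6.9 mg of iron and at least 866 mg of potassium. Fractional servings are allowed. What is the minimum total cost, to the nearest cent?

$1.76

Minimising a linear cost over {iron ≥ 6.9, potassium ≥ 866, servings ≥ 0} — the optimum is at a vertex, using one or two foods.
pasta only: max(6.9/2.0, 866/78) = 11.1 servings → $4.44.
tempeh only: max(6.9/1.7, 866/316) = 4.059 servings → $4.67.
spinach only: max(6.9/2.5, 866/571) = 2.76 servings → $2.21.
pasta + tempeh with both tight: 1.418 servings and 2.39 servings → $3.32.
pasta + spinach with both tight: 1.874 servings and 1.261 servings → $1.76.
tempeh + spinach: intersection lies outside the first quadrant.
Cheapest feasible corner: $1.76.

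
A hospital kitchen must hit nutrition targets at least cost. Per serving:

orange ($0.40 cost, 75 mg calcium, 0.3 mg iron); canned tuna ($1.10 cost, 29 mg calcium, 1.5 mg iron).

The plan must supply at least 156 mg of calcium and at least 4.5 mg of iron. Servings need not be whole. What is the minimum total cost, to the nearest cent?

With two linear requirements the optimum uses one or two foods; enumerate the corners.
orange only: max(156/75, 4.5/0.3) = 15 servings → $6.00.
canned tuna only: max(156/29, 4.5/1.5) = 5.379 servings → $5.92.
orange + canned tuna with both tight: 0.9971 servings and 2.801 servings → $3.48.
Cheapest feasible corner: $3.48.

$3.48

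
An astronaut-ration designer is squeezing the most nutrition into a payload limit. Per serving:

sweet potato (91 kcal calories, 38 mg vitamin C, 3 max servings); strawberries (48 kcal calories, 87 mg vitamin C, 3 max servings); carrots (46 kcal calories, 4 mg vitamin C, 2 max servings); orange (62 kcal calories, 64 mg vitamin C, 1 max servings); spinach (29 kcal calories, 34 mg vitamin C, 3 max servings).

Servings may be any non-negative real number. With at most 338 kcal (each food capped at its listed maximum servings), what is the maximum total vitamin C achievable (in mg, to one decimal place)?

Vitamin C per kcal: strawberries 1.812, spinach 1.172, orange 1.032, sweet potato 0.4176, carrots 0.08696.
Take 3 servings of strawberries: uses 144 kcal, +261.0 mg vitamin C (running total 261.0 mg).
Take 3 servings of spinach: uses 87 kcal, +102.0 mg vitamin C (running total 363.0 mg).
Take 1 serving of orange: uses 62 kcal, +64.0 mg vitamin C (running total 427.0 mg).
Take 0.4945 servings of sweet potato: uses 45 kcal, +18.8 mg vitamin C (running total 445.8 mg).
Greedy by best ratio exhausts the calories allowance optimally: 445.8 mg.

445.8 mg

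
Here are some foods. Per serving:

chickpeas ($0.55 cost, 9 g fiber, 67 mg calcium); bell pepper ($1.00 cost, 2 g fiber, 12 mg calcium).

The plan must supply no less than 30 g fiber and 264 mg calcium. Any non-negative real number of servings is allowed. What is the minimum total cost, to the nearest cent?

chickpeas only: max(30/9, 264/67) = 3.94 servings → $2.17.
bell pepper only: max(30/2, 264/12) = 22 servings → $22.00.
chickpeas + bell pepper: the both-tight solution has a negative serving — not a feasible corner.
So the least-cost plan costs $2.17.

$2.17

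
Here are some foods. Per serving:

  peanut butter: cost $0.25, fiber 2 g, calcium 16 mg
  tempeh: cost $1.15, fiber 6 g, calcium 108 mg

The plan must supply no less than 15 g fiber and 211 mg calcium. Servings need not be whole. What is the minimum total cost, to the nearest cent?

peanut butter only: max(15/2, 211/16) = 13.19 servings → $3.30.
tempeh only: max(15/6, 211/108) = 2.5 servings → $2.88.
peanut butter + tempeh with both tight: 2.95 servings and 1.517 servings → $2.48.
So the least-cost plan costs $2.48.

$2.48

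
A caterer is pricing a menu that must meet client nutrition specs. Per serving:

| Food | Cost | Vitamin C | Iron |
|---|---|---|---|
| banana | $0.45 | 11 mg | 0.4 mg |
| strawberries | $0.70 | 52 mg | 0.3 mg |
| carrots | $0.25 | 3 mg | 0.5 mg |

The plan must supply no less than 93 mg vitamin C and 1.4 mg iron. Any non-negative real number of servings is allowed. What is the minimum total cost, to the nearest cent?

$1.63

With two linear requirements the optimum uses one or two foods; enumerate the corners.
banana only: max(93/11, 1.4/0.4) = 8.455 servings → $3.80.
strawberries only: max(93/52, 1.4/0.3) = 4.667 servings → $3.27.
carrots only: max(93/3, 1.4/0.5) = 31 servings → $7.75.
banana + strawberries with both tight: 2.566 servings and 1.246 servings → $2.03.
banana + carrots with both targets exact would need a negative amount; discard.
strawberries + carrots with both tight: 1.685 servings and 1.789 servings → $1.63.
Cheapest feasible corner: $1.63.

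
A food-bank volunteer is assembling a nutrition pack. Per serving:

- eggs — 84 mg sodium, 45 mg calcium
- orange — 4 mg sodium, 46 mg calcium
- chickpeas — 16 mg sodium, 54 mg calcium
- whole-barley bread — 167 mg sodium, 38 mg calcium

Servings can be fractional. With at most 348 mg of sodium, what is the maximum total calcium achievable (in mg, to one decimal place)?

4002.0 mg

Calcium per mg sodium: orange 11.5, chickpeas 3.375, eggs 0.5357, whole-barley bread 0.2275.
With no serving limits, spend the whole sodium allowance on orange: 348 mg / 4 mg × 46 mg = 4002.0 mg.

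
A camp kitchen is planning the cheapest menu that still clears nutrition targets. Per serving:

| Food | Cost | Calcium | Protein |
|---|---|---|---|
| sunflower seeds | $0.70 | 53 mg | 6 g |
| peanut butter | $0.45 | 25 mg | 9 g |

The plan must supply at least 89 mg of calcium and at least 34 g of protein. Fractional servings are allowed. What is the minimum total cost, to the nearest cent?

$1.70

An LP optimum is at a vertex; with two nutrient constraints at most two foods are used. Check each candidate.
sunflower seeds only: max(89/53, 34/6) = 5.667 servings → $3.97.
peanut butter only: max(89/25, 34/9) = 3.778 servings → $1.70.
sunflower seeds + peanut butter: intersection lies outside the first quadrant.
So the least-cost plan costs $1.70.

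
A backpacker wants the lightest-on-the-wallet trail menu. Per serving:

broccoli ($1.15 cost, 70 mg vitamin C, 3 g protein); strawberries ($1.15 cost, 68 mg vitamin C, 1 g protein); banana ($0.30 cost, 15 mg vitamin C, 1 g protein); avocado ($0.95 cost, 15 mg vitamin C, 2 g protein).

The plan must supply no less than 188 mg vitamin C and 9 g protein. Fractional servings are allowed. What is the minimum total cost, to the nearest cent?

The cheapest plan sits at a corner of the feasible region — with two constraints it uses at most two foods.
broccoli only: max(188/70, 9/3) = 3 servings → $3.45.
strawberries only: max(188/68, 9/1) = 9 servings → $10.35.
banana only: max(188/15, 9/1) = 12.53 servings → $3.76.
avocado only: max(188/15, 9/2) = 12.53 servings → $11.91.
broccoli + strawberries: the both-tight solution has a negative serving — not a feasible corner.
broccoli + banana with both tight: 2.12 servings and 2.64 servings → $3.23.
broccoli + avocado with both tight: 2.537 servings and 0.6947 servings → $3.58.
strawberries + banana with both tight: 1 serving and 8 servings → $3.55.
strawberries + avocado with both tight: 1.992 servings and 3.504 servings → $5.62.
banana + avocado: intersection lies outside the first quadrant.
The minimum over all feasible corners is $3.23.

$3.23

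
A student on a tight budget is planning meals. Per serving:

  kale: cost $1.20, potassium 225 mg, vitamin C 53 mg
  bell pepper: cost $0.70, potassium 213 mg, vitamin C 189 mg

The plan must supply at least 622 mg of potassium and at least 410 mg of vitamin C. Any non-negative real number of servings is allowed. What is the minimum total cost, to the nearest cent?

$2.04

Minimising a linear cost over {potassium ≥ 622, vitamin C ≥ 410, servings ≥ 0} — the optimum is at a vertex, using one or two foods.
kale only: max(622/225, 410/53) = 7.736 servings → $9.28.
bell pepper only: max(622/213, 410/189) = 2.92 servings → $2.04.
kale + bell pepper with both tight: 0.9677 servings and 1.898 servings → $2.49.
Cheapest feasible corner: $2.04.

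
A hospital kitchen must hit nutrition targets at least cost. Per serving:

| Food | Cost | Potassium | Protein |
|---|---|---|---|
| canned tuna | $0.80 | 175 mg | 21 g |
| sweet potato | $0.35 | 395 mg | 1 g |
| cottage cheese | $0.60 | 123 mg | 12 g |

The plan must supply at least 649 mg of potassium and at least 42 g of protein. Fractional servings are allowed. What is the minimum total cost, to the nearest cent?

$1.84

canned tuna only: max(649/175, 42/21) = 3.709 servings → $2.97.
sweet potato only: max(649/395, 42/1) = 42 servings → $14.70.
cottage cheese only: max(649/123, 42/12) = 5.276 servings → $3.17.
canned tuna + sweet potato with both tight: 1.963 servings and 0.7733 servings → $1.84.
canned tuna + cottage cheese: intersection lies outside the first quadrant.
sweet potato + cottage cheese with both tight: 0.5679 servings and 3.453 servings → $2.27.
Cheapest feasible corner: $1.84.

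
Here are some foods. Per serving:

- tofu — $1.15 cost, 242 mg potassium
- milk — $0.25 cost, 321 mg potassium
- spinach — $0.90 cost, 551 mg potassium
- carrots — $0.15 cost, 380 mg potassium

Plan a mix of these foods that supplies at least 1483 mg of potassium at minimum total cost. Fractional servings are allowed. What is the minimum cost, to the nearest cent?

$0.59

Cost per mg of potassium: carrots $0.0004, milk $0.0008, spinach $0.0016, tofu $0.0048.
With no serving limits, use only carrots: 1483 mg / 380 mg = 3.903 servings × $0.15 = $0.59.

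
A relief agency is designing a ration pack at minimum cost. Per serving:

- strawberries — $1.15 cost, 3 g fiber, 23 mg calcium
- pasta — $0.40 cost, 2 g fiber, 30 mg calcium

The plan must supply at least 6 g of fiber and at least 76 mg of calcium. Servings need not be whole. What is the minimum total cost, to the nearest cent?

$1.20

This is a tiny linear program; its minimum lies at a vertex of the feasible set. List the vertices and price them.
strawberries only: max(6/3, 76/23) = 3.304 servings → $3.80.
pasta only: max(6/2, 76/30) = 3 servings → $1.20.
strawberries + pasta with both tight: 0.6364 servings and 2.045 servings → $1.55.
Cheapest feasible corner: $1.20.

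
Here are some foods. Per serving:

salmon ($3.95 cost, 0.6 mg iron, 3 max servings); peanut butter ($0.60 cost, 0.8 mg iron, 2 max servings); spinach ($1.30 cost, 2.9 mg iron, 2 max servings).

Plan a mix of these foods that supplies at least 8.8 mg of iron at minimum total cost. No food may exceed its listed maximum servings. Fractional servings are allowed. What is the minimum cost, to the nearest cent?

Cost per mg of iron: spinach $0.4483, peanut butter $0.7500, salmon $6.5833.
Take 2 servings of spinach: +5.8 mg iron for $2.60 (total $2.60, still need 3.0 mg).
Take 2 servings of peanut butter: +1.6 mg iron for $1.20 (total $3.80, still need 1.4 mg).
Take 2.333 servings of salmon: +1.4 mg iron for $9.22 (total $13.02, still need 0.0 mg).
Greedy by cheapest-per-mg is optimal for a single linear constraint, so the minimum cost is $13.02.

$13.02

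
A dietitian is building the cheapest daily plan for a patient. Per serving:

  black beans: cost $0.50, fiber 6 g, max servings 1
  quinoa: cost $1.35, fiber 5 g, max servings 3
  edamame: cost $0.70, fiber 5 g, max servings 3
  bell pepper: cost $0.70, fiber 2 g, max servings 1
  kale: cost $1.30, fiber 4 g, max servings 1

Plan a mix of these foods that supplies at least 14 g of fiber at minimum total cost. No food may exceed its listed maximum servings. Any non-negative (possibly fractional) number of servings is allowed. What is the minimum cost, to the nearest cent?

$1.62

Cost per g of fiber: black beans $0.0833, edamame $0.1400, quinoa $0.2700, kale $0.3250, bell pepper $0.3500.
Take 1 serving of black beans: +6.0 g fiber for $0.50 (total $0.50, still need 8.0 g).
Take 1.6 servings of edamame: +8.0 g fiber for $1.12 (total $1.62, still need 0.0 g).
Greedy by cheapest-per-g is optimal for a single linear constraint, so the minimum cost is $1.62.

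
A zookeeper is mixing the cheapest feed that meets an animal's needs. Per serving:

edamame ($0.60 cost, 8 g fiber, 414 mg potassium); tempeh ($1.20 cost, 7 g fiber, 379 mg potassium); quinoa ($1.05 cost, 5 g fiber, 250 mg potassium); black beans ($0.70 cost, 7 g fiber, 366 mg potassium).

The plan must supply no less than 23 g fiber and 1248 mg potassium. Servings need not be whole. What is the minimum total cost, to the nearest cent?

edamame only: max(23/8, 1248/414) = 3.014 servings → $1.81.
tempeh only: max(23/7, 1248/379) = 3.293 servings → $3.95.
quinoa only: max(23/5, 1248/250) = 4.992 servings → $5.24.
black beans only: max(23/7, 1248/366) = 3.41 servings → $2.39.
edamame + tempeh with both targets exact would need a negative amount; discard.
edamame + quinoa: intersection lies outside the first quadrant.
edamame + black beans with both targets exact would need a negative amount; discard.
tempeh + quinoa with both targets exact would need a negative amount; discard.
tempeh + black beans with both targets exact would need a negative amount; discard.
quinoa + black beans: intersection lies outside the first quadrant.
So the least-cost plan costs $1.81.

$1.81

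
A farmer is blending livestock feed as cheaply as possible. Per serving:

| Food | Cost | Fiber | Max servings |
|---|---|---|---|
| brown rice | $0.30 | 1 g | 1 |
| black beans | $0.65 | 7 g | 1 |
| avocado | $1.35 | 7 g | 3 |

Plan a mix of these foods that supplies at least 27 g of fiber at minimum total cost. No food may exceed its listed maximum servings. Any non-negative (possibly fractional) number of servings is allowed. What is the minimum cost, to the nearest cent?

$4.51

Cost per g of fiber: black beans $0.0929, avocado $0.1929, brown rice $0.3000.
Take 1 serving of black beans: +7.0 g fiber for $0.65 (total $0.65, still need 20.0 g).
Take 2.857 servings of avocado: +20.0 g fiber for $3.86 (total $4.51, still need 0.0 g).
Greedy by cheapest-per-g is optimal for a single linear constraint, so the minimum cost is $4.51.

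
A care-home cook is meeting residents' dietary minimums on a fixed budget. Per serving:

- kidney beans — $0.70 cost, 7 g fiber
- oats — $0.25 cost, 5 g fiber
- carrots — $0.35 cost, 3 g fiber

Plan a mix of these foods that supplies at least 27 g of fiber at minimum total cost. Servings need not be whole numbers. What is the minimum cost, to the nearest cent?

$1.35

Cost per g of fiber: oats $0.0500, kidney beans $0.1000, carrots $0.1167.
With no serving limits, use only oats: 27 g / 5 g = 5.4 servings × $0.25 = $1.35.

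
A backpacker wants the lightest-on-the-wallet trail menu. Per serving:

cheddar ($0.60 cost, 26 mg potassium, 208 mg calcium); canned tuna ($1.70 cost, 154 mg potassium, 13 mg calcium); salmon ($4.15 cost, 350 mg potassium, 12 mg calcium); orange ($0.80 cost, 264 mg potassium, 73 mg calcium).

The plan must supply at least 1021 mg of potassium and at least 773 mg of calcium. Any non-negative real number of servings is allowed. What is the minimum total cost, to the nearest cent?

$4.37

Minimising a linear cost over {potassium ≥ 1021, calcium ≥ 773, servings ≥ 0} — the optimum is at a vertex, using one or two foods.
cheddar only: max(1021/26, 773/208) = 39.27 servings → $23.56.
canned tuna only: max(1021/154, 773/13) = 59.46 servings → $101.08.
salmon only: max(1021/350, 773/12) = 64.42 servings → $267.33.
orange only: max(1021/264, 773/73) = 10.59 servings → $8.47.
cheddar + canned tuna with both tight: 3.337 servings and 6.066 servings → $12.32.
cheddar + salmon with both tight: 3.563 servings and 2.652 servings → $13.15.
cheddar + orange with both tight: 2.443 servings and 3.627 servings → $4.37.
canned tuna + salmon: intersection lies outside the first quadrant.
canned tuna + orange: intersection lies outside the first quadrant.
salmon + orange: the both-tight solution has a negative serving — not a feasible corner.
The minimum over all feasible corners is $4.37.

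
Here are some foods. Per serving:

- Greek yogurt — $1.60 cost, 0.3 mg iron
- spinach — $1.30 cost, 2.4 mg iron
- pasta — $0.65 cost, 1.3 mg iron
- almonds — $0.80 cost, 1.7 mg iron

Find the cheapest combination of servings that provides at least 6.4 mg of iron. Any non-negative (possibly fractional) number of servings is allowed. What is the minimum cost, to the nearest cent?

Cost per mg of iron: almonds $0.4706, pasta $0.5000, spinach $0.5417, Greek yogurt $5.3333.
With no serving limits, use only almonds: 6.4 mg / 1.7 mg = 3.765 servings × $0.80 = $3.01.

$3.01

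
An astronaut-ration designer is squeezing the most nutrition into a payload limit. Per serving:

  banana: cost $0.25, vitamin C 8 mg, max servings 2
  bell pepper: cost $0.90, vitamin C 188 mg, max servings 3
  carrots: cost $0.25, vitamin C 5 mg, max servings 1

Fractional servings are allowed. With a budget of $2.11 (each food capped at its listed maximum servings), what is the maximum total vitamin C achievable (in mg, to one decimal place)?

440.8 mg

Vitamin C per dollar: bell pepper 208.9, banana 32, carrots 20.
Take 2.344 servings of bell pepper: spends $2.11, +440.8 mg vitamin C (running total 440.8 mg).
Greedy by best ratio exhausts the cost allowance optimally: 440.8 mg.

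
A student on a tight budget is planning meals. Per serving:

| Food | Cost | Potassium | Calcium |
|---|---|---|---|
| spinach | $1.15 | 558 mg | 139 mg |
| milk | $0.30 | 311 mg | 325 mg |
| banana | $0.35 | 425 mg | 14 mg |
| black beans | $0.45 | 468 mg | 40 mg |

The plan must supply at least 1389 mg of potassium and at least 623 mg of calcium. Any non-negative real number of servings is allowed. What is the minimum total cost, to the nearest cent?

$1.22

spinach only: max(1389/558, 623/139) = 4.482 servings → $5.15.
milk only: max(1389/311, 623/325) = 4.466 servings → $1.34.
banana only: max(1389/425, 623/14) = 44.5 servings → $15.57.
black beans only: max(1389/468, 623/40) = 15.57 servings → $7.01.
spinach + milk with both tight: 1.866 servings and 1.119 servings → $2.48.
spinach + banana: the both-tight solution has a negative serving — not a feasible corner.
spinach + black beans: intersection lies outside the first quadrant.
milk + banana with both tight: 1.834 servings and 1.926 servings → $1.22.
milk + black beans with both tight: 1.69 servings and 1.845 servings → $1.34.
banana + black beans with both targets exact would need a negative amount; discard.
So the least-cost plan costs $1.22.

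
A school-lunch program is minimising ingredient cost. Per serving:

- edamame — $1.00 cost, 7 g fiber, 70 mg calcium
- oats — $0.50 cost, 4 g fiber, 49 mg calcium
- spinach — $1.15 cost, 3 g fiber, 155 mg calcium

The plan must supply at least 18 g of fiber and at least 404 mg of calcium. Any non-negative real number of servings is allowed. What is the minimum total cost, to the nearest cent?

$3.45

The cheapest plan sits at a corner of the feasible region — with two constraints it uses at most two foods.
edamame only: max(18/7, 404/70) = 5.771 servings → $5.77.
oats only: max(18/4, 404/49) = 8.245 servings → $4.12.
spinach only: max(18/3, 404/155) = 6 servings → $6.90.
edamame + oats: intersection lies outside the first quadrant.
edamame + spinach with both tight: 1.803 servings and 1.792 servings → $3.86.
oats + spinach with both tight: 3.336 servings and 1.552 servings → $3.45.
So the least-cost plan costs $3.45.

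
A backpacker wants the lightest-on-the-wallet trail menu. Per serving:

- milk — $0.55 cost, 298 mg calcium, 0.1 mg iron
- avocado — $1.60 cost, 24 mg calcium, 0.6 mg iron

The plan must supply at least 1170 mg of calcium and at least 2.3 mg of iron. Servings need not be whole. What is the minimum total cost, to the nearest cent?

$7.17

Check every corner: each single food scaled to meet both minima, and each pair solved so both constraints bind.
milk only: max(1170/298, 2.3/0.1) = 23 servings → $12.65.
avocado only: max(1170/24, 2.3/0.6) = 48.75 servings → $78.00.
milk + avocado with both tight: 3.667 servings and 3.222 servings → $7.17.
The minimum over all feasible corners is $7.17.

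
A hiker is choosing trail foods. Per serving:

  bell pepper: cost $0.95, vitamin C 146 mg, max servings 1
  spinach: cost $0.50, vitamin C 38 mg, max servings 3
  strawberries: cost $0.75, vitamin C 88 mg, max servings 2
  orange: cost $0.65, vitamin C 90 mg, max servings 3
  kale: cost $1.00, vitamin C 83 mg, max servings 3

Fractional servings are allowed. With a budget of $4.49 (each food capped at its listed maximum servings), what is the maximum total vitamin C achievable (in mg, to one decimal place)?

Vitamin C per dollar: bell pepper 153.7, orange 138.5, strawberries 117.3, kale 83, spinach 76.
Take 1 serving of bell pepper: spends $0.95, +146.0 mg vitamin C (running total 146.0 mg).
Take 3 servings of orange: spends $1.95, +270.0 mg vitamin C (running total 416.0 mg).
Take 2 servings of strawberries: spends $1.50, +176.0 mg vitamin C (running total 592.0 mg).
Take 0.09 servings of kale: spends $0.09, +7.5 mg vitamin C (running total 599.5 mg).
Filling greedily by vitamin C-per-dollar is optimal for one linear limit, giving 599.5 mg.

599.5 mg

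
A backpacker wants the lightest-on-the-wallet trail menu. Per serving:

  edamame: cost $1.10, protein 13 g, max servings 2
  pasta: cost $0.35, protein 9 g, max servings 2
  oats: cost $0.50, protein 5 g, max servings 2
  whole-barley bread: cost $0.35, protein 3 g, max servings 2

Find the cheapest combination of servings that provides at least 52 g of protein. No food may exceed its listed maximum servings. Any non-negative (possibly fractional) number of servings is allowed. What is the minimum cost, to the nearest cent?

Cost per g of protein: pasta $0.0389, edamame $0.0846, oats $0.1000, whole-barley bread $0.1167.
Take 2 servings of pasta: +18.0 g protein for $0.70 (total $0.70, still need 34.0 g).
Take 2 servings of edamame: +26.0 g protein for $2.20 (total $2.90, still need 8.0 g).
Take 1.6 servings of oats: +8.0 g protein for $0.80 (total $3.70, still need 0.0 g).
Filling from the cheapest source first is optimal under one linear minimum: $3.70.

$3.70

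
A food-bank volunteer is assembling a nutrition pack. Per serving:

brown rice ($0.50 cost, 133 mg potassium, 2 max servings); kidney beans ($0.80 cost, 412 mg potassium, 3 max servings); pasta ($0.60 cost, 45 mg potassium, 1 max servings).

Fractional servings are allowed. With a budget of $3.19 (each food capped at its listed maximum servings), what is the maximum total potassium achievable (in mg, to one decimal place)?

1446.1 mg

Potassium per dollar: kidney beans 515, brown rice 266, pasta 75.
Take 3 servings of kidney beans: spends $2.40, +1236.0 mg potassium (running total 1236.0 mg).
Take 1.58 servings of brown rice: spends $0.79, +210.1 mg potassium (running total 1446.1 mg).
Filling greedily by potassium-per-dollar is optimal for one linear limit, giving 1446.1 mg.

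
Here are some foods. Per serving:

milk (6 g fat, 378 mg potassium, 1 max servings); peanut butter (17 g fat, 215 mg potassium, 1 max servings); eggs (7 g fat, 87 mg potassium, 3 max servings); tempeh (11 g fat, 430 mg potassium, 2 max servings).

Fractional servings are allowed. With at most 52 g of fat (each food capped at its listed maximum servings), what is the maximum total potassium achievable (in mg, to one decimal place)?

Potassium per g fat: milk 63, tempeh 39.09, peanut butter 12.65, eggs 12.43.
Take 1 serving of milk: uses 6 g fat, +378.0 mg potassium (running total 378.0 mg).
Take 2 servings of tempeh: uses 22 g fat, +860.0 mg potassium (running total 1238.0 mg).
Take 1 serving of peanut butter: uses 17 g fat, +215.0 mg potassium (running total 1453.0 mg).
Take 1 serving of eggs: uses 7 g fat, +87.0 mg potassium (running total 1540.0 mg).
Greedy by best ratio exhausts the fat allowance optimally: 1540.0 mg.

1540.0 mg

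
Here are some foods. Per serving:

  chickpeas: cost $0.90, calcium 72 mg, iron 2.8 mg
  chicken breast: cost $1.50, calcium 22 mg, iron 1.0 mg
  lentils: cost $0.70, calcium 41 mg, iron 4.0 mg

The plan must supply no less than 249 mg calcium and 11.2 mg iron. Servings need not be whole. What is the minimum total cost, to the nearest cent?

chickpeas only: max(249/72, 11.2/2.8) = 4 servings → $3.60.
chicken breast only: max(249/22, 11.2/1.0) = 11.32 servings → $16.98.
lentils only: max(249/41, 11.2/4.0) = 6.073 servings → $4.25.
chickpeas + chicken breast with both tight: 0.25 servings and 10.5 servings → $15.97.
chickpeas + lentils with both tight: 3.099 servings and 0.6305 servings → $3.23.
chicken breast + lentils: the both-tight solution has a negative serving — not a feasible corner.
Cheapest feasible corner: $3.23.

$3.23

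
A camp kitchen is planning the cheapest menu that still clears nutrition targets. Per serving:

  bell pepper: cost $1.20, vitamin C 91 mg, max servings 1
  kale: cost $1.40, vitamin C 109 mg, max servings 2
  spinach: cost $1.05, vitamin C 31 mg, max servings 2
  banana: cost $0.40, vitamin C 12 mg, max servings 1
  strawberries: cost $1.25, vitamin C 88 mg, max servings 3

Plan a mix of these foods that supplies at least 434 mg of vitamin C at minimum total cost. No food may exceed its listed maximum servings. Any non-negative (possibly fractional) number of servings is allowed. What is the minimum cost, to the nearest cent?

$5.78

Cost per mg of vitamin C: kale $0.0128, bell pepper $0.0132, strawberries $0.0142, banana $0.0333, spinach $0.0339.
Take 2 servings of kale: +218.0 mg vitamin C for $2.80 (total $2.80, still need 216.0 mg).
Take 1 serving of bell pepper: +91.0 mg vitamin C for $1.20 (total $4.00, still need 125.0 mg).
Take 1.42 servings of strawberries: +125.0 mg vitamin C for $1.78 (total $5.78, still need 0.0 mg).
Filling from the cheapest source first is optimal under one linear minimum: $5.78.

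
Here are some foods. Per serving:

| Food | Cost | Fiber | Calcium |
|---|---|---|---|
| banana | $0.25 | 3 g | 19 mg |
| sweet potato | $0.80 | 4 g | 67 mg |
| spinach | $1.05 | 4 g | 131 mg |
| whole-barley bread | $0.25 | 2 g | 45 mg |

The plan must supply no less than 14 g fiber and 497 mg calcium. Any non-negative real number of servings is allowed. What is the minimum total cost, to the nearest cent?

$2.76

This is a tiny linear program; its minimum lies at a vertex of the feasible set. List the vertices and price them.
banana only: max(14/3, 497/19) = 26.16 servings → $6.54.
sweet potato only: max(14/4, 497/67) = 7.418 servings → $5.93.
spinach only: max(14/4, 497/131) = 3.794 servings → $3.98.
whole-barley bread only: max(14/2, 497/45) = 11.04 servings → $2.76.
banana + sweet potato with both targets exact would need a negative amount; discard.
banana + spinach: intersection lies outside the first quadrant.
banana + whole-barley bread: the both-tight solution has a negative serving — not a feasible corner.
sweet potato + spinach: intersection lies outside the first quadrant.
sweet potato + whole-barley bread with both targets exact would need a negative amount; discard.
spinach + whole-barley bread: intersection lies outside the first quadrant.
The minimum over all feasible corners is $2.76.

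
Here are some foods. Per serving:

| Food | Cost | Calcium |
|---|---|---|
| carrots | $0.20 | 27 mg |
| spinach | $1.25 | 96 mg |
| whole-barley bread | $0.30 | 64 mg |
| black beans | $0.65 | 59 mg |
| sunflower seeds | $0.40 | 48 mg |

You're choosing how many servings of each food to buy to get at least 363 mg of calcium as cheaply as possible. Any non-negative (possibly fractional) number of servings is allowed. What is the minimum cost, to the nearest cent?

$1.70

Cost per mg of calcium: whole-barley bread $0.0047, carrots $0.0074, sunflower seeds $0.0083, black beans $0.0110, spinach $0.0130.
With no serving limits, use only whole-barley bread: 363 mg / 64 mg = 5.672 servings × $0.30 = $1.70.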